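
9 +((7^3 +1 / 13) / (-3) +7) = -3836 / 39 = -98.36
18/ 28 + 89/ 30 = 379/ 105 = 3.61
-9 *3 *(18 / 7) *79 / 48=-6399 / 56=-114.27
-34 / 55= -0.62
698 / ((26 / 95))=33155 / 13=2550.38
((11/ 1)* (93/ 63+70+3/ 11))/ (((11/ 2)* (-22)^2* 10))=0.03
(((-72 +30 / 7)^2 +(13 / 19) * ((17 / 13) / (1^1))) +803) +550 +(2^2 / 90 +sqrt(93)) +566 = 6514.81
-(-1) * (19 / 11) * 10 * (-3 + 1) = -380 / 11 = -34.55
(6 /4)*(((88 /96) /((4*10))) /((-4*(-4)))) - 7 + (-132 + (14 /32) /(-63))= -6405341 /46080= -139.00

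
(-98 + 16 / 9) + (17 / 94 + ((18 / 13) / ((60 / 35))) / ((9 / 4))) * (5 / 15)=-352091 / 3666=-96.04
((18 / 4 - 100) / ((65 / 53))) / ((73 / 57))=-577011 / 9490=-60.80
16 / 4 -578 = -574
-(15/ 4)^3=-3375/ 64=-52.73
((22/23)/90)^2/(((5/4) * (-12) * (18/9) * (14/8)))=-242/112478625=-0.00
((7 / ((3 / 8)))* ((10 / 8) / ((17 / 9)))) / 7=30 / 17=1.76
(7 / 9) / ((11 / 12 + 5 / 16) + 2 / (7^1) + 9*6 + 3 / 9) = 784 / 56295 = 0.01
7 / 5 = 1.40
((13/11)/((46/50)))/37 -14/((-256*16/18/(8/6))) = 279781/2396416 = 0.12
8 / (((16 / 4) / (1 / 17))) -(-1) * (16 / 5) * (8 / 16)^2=78 / 85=0.92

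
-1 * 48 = -48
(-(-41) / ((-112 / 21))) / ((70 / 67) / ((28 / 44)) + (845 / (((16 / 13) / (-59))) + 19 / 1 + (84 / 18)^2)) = 0.00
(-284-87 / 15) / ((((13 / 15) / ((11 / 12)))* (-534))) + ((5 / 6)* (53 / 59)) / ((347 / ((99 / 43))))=0.58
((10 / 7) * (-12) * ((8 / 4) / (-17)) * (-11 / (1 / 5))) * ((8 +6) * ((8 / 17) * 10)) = -2112000 / 289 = -7307.96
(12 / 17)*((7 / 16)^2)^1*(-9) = -1323 / 1088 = -1.22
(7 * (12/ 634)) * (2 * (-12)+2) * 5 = -4620/ 317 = -14.57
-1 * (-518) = 518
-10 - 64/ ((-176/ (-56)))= -334/ 11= -30.36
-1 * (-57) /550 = 0.10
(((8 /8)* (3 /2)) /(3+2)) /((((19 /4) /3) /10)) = 1.89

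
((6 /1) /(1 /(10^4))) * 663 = 39780000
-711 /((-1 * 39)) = 237 /13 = 18.23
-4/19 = -0.21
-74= -74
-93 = -93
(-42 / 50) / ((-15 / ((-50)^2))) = 140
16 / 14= 1.14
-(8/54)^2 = -16/729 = -0.02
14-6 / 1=8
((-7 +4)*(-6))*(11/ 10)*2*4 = 792/ 5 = 158.40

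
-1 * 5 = -5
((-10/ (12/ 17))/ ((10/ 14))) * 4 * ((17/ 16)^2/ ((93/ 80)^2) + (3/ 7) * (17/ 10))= -16096433/ 129735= -124.07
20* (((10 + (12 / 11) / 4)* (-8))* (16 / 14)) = -144640 / 77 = -1878.44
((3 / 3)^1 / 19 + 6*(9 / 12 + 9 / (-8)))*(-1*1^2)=167 / 76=2.20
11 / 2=5.50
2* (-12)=-24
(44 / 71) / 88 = 1 / 142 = 0.01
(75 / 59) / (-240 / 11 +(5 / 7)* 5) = -1155 / 16579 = -0.07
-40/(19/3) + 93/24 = -371/152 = -2.44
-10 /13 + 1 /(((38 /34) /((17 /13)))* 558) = -105731 /137826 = -0.77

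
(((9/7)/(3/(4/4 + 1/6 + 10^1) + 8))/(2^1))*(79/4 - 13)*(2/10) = 16281/155120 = 0.10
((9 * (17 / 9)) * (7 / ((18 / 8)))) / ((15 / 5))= 476 / 27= 17.63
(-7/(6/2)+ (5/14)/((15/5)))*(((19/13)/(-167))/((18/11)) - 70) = 84805739/547092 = 155.01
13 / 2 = 6.50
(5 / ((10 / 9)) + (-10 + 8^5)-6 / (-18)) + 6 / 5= 982921 / 30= 32764.03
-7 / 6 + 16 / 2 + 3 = 59 / 6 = 9.83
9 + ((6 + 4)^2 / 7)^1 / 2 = 113 / 7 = 16.14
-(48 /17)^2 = -2304 /289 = -7.97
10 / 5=2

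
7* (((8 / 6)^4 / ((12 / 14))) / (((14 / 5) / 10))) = 22400 / 243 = 92.18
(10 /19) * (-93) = -48.95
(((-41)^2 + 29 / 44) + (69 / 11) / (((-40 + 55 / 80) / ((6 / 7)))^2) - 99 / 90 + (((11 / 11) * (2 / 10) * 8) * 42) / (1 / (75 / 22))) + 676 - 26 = 2559.65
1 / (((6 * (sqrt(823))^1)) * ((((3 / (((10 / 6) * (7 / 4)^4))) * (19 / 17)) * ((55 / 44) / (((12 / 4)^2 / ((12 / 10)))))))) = 204085 * sqrt(823) / 36027648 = 0.16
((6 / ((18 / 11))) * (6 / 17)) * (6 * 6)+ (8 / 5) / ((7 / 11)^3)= 1539296 / 29155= 52.80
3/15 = 0.20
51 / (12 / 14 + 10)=357 / 76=4.70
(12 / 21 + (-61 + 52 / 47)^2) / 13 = 55478411 / 201019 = 275.99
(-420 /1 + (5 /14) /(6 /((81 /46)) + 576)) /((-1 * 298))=91986585 /65266768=1.41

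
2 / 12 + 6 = 37 / 6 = 6.17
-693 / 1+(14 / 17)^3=-3401965 / 4913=-692.44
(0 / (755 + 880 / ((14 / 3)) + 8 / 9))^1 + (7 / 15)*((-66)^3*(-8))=5366592 / 5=1073318.40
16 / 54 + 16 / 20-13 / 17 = 0.33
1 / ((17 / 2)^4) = 16 / 83521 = 0.00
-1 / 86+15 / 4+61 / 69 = 54859 / 11868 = 4.62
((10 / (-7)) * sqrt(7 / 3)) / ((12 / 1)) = -5 * sqrt(21) / 126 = -0.18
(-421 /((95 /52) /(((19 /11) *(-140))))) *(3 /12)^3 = 38311 /44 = 870.70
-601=-601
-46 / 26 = -23 / 13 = -1.77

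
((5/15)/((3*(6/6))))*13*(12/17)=52/51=1.02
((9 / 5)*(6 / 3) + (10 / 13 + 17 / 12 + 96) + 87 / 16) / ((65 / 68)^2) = 96681193 / 823875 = 117.35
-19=-19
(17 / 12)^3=4913 / 1728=2.84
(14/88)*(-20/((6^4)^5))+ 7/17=281524199884848557/683701628291776512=0.41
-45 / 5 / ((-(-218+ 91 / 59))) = -59 / 1419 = -0.04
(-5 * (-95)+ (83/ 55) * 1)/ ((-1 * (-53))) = 26208/ 2915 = 8.99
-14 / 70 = -1 / 5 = -0.20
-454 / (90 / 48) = -3632 / 15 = -242.13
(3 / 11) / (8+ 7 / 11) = 3 / 95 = 0.03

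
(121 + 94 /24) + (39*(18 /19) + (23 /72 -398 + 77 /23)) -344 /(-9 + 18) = -8517019 /31464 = -270.69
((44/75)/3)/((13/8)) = 352/2925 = 0.12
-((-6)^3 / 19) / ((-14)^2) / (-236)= -27 / 109858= -0.00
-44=-44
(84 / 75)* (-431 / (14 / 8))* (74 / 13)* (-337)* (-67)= -11522154016 / 325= -35452781.59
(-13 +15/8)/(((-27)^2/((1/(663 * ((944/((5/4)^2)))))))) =-2225/58401368064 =-0.00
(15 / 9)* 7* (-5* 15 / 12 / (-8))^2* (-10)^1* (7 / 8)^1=-765625 / 12288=-62.31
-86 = -86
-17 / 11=-1.55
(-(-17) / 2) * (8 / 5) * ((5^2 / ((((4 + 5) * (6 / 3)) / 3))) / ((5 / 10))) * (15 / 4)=425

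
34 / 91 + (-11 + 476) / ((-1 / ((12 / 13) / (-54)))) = 2272 / 273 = 8.32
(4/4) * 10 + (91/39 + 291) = 910/3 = 303.33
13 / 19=0.68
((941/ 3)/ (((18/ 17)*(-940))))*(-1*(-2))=-15997/ 25380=-0.63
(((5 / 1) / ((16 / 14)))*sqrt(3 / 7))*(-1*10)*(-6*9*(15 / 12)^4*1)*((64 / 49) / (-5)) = -84375*sqrt(21) / 392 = -986.36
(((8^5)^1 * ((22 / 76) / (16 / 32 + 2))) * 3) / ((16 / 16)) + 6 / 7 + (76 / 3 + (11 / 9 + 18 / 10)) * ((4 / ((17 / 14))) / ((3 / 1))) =696824710 / 61047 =11414.56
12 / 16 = 3 / 4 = 0.75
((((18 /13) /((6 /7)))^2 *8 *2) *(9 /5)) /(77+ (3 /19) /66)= 8848224 /9066005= 0.98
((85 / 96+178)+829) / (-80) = -96757 / 7680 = -12.60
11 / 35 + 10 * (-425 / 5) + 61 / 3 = -87082 / 105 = -829.35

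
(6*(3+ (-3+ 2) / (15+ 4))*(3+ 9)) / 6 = 672 / 19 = 35.37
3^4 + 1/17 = 1378/17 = 81.06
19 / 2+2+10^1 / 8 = 51 / 4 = 12.75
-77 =-77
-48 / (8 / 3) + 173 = 155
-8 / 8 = -1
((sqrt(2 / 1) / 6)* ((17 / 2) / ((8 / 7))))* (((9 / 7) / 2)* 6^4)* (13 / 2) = 53703* sqrt(2) / 8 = 9493.44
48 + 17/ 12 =593/ 12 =49.42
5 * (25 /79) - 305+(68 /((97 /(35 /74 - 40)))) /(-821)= -70621402380 /232778951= -303.38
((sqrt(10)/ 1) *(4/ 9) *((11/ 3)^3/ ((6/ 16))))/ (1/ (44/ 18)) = 937024 *sqrt(10)/ 6561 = 451.63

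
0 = 0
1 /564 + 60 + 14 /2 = 37789 /564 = 67.00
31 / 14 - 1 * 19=-235 / 14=-16.79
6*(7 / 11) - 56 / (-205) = 4.09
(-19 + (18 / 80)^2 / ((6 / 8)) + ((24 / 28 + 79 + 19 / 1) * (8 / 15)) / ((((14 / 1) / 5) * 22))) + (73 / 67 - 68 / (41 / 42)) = -153948363127 / 1776759600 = -86.65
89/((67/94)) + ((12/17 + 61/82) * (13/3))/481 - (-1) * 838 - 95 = 8997453305/10367178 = 867.88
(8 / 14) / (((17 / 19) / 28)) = 304 / 17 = 17.88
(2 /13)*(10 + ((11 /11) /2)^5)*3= 4.63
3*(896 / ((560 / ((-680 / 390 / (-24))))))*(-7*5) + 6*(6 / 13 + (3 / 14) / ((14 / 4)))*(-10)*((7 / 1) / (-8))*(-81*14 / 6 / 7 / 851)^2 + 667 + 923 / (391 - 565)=100648930861 / 154959441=649.52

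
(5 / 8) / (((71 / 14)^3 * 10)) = 343 / 715822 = 0.00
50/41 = 1.22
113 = 113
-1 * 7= -7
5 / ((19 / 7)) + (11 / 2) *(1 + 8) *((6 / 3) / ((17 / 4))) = 8119 / 323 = 25.14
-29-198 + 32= -195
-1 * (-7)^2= -49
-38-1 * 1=-39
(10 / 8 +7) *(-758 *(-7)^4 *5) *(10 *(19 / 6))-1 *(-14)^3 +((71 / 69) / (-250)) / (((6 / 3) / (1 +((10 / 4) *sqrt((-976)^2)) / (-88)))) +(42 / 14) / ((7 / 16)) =-526278636455886 / 221375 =-2377317386.59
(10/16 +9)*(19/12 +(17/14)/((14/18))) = 20339/672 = 30.27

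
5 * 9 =45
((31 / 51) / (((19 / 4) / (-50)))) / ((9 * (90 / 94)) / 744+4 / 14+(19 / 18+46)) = -60704448 / 449261023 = -0.14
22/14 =11/7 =1.57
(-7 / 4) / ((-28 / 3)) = 3 / 16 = 0.19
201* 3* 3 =1809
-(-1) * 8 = 8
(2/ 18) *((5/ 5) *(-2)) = -2/ 9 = -0.22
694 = 694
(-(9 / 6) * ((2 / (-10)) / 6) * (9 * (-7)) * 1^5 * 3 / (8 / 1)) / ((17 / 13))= -2457 / 2720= -0.90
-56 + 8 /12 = -166 /3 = -55.33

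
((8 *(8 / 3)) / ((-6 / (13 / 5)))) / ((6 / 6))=-416 / 45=-9.24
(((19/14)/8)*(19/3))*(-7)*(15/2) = -56.41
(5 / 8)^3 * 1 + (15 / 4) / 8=365 / 512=0.71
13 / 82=0.16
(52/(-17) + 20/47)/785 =-2104/627215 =-0.00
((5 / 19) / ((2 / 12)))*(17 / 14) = 255 / 133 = 1.92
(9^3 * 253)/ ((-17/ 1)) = -184437/ 17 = -10849.24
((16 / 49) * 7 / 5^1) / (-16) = -1 / 35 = -0.03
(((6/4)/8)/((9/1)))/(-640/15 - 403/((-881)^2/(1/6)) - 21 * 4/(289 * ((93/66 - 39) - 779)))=-4029738653485/8252852652389176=-0.00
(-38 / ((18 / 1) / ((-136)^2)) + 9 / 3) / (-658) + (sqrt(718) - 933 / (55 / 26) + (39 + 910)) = sqrt(718) + 184769749 / 325710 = 594.08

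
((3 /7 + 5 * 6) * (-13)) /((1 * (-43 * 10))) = 2769 /3010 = 0.92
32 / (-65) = -32 / 65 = -0.49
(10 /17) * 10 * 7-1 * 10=530 /17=31.18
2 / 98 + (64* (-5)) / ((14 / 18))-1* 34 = -21825 / 49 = -445.41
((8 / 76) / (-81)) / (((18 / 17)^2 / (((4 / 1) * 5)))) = -2890 / 124659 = -0.02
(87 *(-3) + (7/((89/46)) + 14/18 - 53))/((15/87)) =-7191797/4005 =-1795.70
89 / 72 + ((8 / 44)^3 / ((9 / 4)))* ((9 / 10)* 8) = 601511 / 479160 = 1.26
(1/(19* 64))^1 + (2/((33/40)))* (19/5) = 369697/40128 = 9.21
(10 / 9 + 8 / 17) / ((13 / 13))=242 / 153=1.58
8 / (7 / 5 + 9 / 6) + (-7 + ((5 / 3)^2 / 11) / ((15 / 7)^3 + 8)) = -2560772 / 605781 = -4.23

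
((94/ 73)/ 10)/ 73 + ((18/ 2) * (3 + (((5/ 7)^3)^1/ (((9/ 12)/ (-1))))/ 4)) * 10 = 259.07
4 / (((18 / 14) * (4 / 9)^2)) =63 / 4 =15.75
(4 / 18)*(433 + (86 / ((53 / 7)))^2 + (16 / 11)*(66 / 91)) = 287862910 / 2300571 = 125.13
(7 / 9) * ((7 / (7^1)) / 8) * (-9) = -7 / 8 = -0.88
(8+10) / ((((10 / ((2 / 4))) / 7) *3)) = 21 / 10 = 2.10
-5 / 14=-0.36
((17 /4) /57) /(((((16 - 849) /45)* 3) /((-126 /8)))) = 45 /2128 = 0.02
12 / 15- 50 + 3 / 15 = -49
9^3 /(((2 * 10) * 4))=729 /80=9.11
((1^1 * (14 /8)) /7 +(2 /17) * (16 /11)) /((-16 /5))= -1575 /11968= -0.13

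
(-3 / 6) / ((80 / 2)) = -1 / 80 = -0.01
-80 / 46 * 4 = -160 / 23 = -6.96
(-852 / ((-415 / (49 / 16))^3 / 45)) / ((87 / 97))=7292237967 / 424494668800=0.02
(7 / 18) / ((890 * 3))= 0.00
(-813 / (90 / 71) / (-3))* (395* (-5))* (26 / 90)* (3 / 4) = -19760507 / 216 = -91483.83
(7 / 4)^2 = 49 / 16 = 3.06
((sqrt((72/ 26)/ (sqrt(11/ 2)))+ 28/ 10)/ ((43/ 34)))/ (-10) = -0.31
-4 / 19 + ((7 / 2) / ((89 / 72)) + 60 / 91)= 504772 / 153881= 3.28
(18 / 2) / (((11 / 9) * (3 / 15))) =405 / 11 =36.82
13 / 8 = 1.62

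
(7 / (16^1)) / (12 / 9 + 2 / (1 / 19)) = 21 / 1888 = 0.01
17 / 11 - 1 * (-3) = 50 / 11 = 4.55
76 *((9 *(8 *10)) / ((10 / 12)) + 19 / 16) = 65754.25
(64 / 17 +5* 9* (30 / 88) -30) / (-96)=8149 / 71808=0.11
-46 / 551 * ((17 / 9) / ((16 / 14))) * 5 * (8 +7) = -68425 / 6612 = -10.35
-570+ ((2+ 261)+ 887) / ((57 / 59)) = 35360 / 57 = 620.35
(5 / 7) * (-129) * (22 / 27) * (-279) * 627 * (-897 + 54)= -77502899430 / 7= -11071842775.71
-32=-32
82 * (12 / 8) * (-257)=-31611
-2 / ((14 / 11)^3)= -1331 / 1372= -0.97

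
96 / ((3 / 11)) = 352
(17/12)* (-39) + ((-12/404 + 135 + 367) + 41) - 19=189363/404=468.72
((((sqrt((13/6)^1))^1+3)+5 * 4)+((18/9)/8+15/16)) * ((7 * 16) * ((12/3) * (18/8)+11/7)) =592 * sqrt(78)/3+28638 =30380.80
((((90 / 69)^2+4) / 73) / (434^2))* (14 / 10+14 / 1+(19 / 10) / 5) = 297453 / 45460897825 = 0.00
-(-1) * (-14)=-14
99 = 99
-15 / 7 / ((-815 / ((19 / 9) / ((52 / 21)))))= 0.00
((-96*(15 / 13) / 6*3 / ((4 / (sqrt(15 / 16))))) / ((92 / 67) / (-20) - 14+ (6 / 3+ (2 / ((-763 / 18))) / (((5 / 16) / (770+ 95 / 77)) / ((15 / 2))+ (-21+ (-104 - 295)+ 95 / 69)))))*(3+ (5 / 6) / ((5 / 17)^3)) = 11286712326336083301*sqrt(15) / 1100618060457350786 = 39.72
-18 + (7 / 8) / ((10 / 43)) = -1139 / 80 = -14.24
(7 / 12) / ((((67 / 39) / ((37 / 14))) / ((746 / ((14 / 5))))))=897065 / 3752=239.09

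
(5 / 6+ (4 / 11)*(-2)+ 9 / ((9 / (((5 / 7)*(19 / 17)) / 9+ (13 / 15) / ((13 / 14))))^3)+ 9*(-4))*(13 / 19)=-127641266416204463 / 5199238335579750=-24.55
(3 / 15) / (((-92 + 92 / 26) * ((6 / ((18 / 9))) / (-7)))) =91 / 17250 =0.01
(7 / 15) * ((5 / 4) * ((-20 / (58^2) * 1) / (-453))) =35 / 4571676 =0.00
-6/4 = -1.50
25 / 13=1.92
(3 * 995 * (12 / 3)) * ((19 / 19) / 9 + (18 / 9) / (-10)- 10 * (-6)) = 2146016 / 3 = 715338.67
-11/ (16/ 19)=-209/ 16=-13.06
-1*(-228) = 228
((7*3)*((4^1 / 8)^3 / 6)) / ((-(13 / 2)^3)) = -7 / 4394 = -0.00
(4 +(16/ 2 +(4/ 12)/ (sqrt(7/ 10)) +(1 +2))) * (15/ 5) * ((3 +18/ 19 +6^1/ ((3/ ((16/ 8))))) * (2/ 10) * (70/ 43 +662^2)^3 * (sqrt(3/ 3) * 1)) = 1010497143945156943361528 * sqrt(70)/ 52872155 +9094474295506412490253752/ 1510633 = 6180210093864758544.94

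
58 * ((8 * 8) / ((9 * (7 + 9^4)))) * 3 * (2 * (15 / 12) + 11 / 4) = 812 / 821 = 0.99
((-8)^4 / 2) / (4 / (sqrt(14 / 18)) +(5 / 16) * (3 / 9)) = -3440640 / 331601 +56623104 * sqrt(7) / 331601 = 441.40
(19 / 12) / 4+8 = 403 / 48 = 8.40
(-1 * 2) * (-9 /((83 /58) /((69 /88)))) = 18009 /1826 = 9.86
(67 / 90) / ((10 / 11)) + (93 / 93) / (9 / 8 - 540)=352223 / 431100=0.82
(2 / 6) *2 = 2 / 3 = 0.67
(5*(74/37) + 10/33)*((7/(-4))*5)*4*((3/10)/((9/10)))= -11900/99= -120.20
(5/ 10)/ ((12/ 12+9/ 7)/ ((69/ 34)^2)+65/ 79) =2632833/ 7254878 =0.36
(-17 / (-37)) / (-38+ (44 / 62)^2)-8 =-10682401 / 1333258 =-8.01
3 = 3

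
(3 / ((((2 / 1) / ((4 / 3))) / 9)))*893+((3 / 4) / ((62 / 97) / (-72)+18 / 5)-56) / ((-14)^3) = 2765560016417 / 172051544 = 16074.02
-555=-555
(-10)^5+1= -99999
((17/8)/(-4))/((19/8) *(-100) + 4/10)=85/37936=0.00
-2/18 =-1/9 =-0.11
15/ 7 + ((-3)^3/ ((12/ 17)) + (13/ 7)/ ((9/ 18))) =-32.39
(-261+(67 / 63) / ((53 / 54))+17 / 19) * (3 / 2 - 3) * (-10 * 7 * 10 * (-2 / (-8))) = -68469150 / 1007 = -67993.20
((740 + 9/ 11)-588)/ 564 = 1681/ 6204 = 0.27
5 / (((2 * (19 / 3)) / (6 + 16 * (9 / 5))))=261 / 19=13.74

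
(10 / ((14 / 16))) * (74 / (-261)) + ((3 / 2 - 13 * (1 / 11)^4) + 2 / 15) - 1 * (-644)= 171834166451 / 267491070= 642.39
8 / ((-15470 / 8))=-32 / 7735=-0.00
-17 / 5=-3.40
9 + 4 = 13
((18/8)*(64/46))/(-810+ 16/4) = -36/9269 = -0.00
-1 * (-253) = 253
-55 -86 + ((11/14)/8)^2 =-1768583/12544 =-140.99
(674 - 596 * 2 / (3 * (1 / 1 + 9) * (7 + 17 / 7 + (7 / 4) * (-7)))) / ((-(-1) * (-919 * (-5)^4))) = -815378 / 680634375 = -0.00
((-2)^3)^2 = 64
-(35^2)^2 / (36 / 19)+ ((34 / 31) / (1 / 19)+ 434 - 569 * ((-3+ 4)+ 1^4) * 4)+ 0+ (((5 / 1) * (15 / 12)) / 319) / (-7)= -495971942689 / 623007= -796093.69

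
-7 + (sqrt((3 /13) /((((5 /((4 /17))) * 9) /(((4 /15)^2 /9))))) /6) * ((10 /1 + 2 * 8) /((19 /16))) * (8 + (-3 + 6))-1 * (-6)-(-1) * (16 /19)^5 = -1427523 /2476099 + 1408 * sqrt(3315) /654075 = -0.45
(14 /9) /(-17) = -14 /153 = -0.09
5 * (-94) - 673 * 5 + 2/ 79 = -302963/ 79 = -3834.97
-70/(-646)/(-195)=-7/12597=-0.00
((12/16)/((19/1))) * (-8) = -6/19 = -0.32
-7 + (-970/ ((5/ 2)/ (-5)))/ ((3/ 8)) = 15499/ 3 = 5166.33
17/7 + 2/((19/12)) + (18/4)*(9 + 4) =16543/266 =62.19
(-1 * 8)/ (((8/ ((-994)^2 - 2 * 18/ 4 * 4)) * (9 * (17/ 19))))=-18772000/ 153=-122692.81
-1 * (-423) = 423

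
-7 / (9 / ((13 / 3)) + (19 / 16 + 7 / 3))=-624 / 499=-1.25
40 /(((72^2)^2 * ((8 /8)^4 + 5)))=5 /20155392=0.00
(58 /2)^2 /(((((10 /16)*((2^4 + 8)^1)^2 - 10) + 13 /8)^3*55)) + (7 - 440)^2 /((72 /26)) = 3548093330809727 /52405683660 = 67704.36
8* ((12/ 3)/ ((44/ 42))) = 336/ 11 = 30.55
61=61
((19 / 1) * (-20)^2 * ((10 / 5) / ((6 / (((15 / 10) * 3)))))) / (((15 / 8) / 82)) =498560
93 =93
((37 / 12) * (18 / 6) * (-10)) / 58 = -185 / 116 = -1.59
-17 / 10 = -1.70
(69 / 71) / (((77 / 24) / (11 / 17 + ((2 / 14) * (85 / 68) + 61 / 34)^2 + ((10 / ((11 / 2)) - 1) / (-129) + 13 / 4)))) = 172642935915 / 73237604902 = 2.36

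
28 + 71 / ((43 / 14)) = 2198 / 43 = 51.12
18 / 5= 3.60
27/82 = 0.33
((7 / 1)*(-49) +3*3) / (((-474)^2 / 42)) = -0.06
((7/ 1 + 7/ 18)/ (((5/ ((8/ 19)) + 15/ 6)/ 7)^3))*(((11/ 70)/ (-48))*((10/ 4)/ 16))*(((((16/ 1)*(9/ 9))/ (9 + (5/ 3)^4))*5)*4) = -1720488/ 205926475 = -0.01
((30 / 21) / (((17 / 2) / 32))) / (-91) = -640 / 10829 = -0.06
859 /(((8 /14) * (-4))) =-6013 /16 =-375.81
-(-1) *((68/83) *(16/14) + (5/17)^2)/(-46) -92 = -30902723/335818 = -92.02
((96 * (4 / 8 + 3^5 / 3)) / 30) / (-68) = -326 / 85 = -3.84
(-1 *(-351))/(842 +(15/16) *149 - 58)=5616/14779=0.38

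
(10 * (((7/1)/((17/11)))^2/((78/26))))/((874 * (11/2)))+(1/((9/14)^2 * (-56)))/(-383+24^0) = 112068971/7815516012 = 0.01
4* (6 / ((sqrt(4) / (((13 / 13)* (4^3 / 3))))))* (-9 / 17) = -2304 / 17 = -135.53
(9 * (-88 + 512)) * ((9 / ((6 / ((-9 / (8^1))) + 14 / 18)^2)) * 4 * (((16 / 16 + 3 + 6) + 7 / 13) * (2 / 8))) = 17439.96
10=10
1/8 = 0.12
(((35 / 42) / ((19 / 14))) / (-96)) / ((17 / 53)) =-1855 / 93024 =-0.02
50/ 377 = 0.13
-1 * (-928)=928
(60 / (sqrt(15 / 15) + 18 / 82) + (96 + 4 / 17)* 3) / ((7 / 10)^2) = 574440 / 833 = 689.60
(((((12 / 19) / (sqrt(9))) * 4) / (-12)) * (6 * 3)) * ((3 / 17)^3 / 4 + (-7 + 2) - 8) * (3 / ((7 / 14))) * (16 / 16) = 9196164 / 93347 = 98.52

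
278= 278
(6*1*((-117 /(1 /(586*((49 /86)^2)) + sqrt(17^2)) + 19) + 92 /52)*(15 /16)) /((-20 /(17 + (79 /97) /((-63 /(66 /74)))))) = -76824897167353 /1157668040984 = -66.36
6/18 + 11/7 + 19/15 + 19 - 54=-1114/35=-31.83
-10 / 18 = -5 / 9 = -0.56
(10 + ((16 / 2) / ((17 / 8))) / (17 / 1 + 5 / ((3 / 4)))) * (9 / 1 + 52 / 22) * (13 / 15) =3985150 / 39831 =100.05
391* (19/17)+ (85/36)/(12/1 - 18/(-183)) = 11615401/26568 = 437.20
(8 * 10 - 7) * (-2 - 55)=-4161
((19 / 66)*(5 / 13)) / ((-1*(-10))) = 19 / 1716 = 0.01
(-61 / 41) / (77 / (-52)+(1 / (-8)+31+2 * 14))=-6344 / 244729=-0.03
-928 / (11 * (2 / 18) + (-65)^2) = -2088 / 9509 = -0.22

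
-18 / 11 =-1.64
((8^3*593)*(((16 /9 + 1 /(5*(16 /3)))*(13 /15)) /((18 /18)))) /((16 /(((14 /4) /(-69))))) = -70529641 /46575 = -1514.32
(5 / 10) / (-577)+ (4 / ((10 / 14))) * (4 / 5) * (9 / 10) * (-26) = -15122141 / 144250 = -104.83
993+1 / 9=8938 / 9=993.11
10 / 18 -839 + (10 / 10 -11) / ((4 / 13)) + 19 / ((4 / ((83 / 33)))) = -340163 / 396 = -859.00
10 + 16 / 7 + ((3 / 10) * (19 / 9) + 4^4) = 56473 / 210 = 268.92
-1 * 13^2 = -169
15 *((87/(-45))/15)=-29/15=-1.93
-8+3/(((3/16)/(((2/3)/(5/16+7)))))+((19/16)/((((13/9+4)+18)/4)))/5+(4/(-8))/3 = -9875969/1481220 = -6.67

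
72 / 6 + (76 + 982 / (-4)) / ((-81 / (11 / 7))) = 5779 / 378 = 15.29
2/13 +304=3954/13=304.15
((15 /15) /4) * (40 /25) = 2 /5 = 0.40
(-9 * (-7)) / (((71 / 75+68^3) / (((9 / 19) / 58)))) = 42525 / 25987883042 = 0.00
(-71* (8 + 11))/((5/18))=-24282/5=-4856.40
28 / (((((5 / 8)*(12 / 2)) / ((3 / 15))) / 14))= 1568 / 75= 20.91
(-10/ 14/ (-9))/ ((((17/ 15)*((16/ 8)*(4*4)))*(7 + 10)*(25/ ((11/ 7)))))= 11/ 1359456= 0.00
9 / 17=0.53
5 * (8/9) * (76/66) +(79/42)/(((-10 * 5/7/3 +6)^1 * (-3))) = 4.94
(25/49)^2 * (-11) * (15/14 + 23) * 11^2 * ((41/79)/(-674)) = 34106875/5311012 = 6.42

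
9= 9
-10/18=-5/9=-0.56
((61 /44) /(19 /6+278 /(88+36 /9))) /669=23 /68684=0.00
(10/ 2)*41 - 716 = -511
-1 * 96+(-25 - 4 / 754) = -45619 / 377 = -121.01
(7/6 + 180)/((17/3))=1087/34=31.97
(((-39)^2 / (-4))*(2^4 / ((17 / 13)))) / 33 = -26364 / 187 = -140.98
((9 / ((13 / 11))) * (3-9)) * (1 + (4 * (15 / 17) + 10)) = -11286 / 17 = -663.88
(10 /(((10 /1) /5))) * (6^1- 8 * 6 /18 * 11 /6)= 50 /9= 5.56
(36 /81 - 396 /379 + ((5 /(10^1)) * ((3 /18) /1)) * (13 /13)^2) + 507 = 6910453 /13644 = 506.48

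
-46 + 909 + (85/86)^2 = 6389973/7396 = 863.98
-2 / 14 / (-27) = 1 / 189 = 0.01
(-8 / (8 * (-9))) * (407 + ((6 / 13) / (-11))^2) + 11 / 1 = 10347230 / 184041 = 56.22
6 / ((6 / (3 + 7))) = 10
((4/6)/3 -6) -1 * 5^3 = -1177/9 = -130.78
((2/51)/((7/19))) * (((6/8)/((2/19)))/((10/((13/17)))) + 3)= 30533/80920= 0.38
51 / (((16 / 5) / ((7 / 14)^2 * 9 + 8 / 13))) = 37995 / 832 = 45.67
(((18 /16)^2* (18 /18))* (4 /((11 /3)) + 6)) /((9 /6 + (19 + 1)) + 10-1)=3159 /10736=0.29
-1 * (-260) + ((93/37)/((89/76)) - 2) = 856662/3293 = 260.15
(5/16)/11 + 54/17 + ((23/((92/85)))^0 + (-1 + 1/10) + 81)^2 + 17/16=123073627/18700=6581.48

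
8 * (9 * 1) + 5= 77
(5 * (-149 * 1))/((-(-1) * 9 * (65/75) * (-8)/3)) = 35.82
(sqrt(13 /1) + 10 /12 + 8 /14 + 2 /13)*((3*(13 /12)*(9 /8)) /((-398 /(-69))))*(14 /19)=176157 /241984 + 56511*sqrt(13) /120992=2.41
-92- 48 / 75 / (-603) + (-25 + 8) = -1643159 / 15075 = -109.00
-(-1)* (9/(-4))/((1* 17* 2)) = -0.07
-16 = -16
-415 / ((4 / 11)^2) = -50215 / 16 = -3138.44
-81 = -81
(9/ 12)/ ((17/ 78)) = 117/ 34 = 3.44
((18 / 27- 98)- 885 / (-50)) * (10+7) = -40613 / 30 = -1353.77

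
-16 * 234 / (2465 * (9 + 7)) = -0.09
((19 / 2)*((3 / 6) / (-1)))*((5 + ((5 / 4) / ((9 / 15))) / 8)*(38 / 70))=-36461 / 2688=-13.56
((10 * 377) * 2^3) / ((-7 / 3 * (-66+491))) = -18096 / 595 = -30.41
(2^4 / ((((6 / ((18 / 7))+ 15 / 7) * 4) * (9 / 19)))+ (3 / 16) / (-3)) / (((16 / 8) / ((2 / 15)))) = 823 / 6768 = 0.12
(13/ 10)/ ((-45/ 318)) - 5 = -14.19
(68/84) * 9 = 51/7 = 7.29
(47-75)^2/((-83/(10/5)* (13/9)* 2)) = -7056/1079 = -6.54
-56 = -56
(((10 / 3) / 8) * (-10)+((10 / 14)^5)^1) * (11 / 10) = -883135 / 201684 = -4.38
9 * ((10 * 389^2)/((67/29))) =394947810/67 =5894743.43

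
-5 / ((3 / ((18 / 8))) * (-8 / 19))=285 / 32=8.91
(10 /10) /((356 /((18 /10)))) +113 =201149 /1780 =113.01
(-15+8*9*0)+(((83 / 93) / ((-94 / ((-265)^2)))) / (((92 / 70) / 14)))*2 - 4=-1429935502 / 100533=-14223.54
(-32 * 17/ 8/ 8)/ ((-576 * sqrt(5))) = 17 * sqrt(5)/ 5760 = 0.01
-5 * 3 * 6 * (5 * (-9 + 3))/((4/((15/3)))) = 3375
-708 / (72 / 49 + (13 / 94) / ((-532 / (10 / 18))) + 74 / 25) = -55763920800 / 348858721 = -159.85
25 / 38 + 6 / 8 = 107 / 76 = 1.41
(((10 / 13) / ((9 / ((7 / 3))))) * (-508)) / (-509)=35560 / 178659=0.20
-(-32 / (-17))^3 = -6.67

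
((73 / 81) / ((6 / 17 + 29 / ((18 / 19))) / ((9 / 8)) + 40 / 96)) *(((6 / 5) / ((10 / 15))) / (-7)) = -44676 / 5386325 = -0.01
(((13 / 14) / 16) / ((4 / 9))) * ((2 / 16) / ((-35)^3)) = -117 / 307328000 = -0.00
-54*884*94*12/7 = -53846208/7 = -7692315.43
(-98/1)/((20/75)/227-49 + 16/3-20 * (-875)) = -333690/59438819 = -0.01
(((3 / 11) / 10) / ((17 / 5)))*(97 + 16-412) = -897 / 374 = -2.40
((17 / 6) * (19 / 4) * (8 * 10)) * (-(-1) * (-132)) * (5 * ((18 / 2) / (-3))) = 2131800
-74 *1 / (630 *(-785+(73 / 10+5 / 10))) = 37 / 244818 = 0.00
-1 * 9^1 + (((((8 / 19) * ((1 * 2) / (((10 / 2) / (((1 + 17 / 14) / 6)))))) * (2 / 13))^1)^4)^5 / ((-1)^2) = -170595494088145622253945745616950096591700592628149507224156686236879655063294232951407049 / 18955054898682846917105082846327788510189040794432974883321790044391577797031402587890625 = -9.00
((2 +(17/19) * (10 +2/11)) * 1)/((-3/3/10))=-23220/209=-111.10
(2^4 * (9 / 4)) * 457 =16452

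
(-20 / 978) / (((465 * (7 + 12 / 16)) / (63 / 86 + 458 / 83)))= -178468 / 5031529803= -0.00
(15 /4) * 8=30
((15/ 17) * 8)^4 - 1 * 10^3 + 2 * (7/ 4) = 248262647/ 167042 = 1486.23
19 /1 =19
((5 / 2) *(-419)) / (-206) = 2095 / 412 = 5.08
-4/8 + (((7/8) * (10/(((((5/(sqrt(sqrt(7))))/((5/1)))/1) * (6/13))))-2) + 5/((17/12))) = 35/34 + 455 * 7^(1/4)/24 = 31.87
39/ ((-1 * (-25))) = 39/ 25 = 1.56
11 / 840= 0.01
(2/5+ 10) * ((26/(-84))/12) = -169/630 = -0.27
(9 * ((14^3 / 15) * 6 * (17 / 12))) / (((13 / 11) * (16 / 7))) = 1346961 / 260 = 5180.62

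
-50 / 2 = -25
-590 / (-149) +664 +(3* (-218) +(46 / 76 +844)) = 4861195 / 5662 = 858.56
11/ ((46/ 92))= 22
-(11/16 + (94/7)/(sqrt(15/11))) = -94* sqrt(165)/105 - 11/16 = -12.19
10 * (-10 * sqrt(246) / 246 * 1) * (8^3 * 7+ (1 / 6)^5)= -696729625 * sqrt(246) / 478224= -22850.75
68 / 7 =9.71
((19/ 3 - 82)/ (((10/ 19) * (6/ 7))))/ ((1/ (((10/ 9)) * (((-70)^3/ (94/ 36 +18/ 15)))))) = 16772777.78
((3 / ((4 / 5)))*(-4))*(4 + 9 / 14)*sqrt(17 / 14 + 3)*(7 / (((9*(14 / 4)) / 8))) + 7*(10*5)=350 - 1300*sqrt(826) / 147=95.83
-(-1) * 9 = 9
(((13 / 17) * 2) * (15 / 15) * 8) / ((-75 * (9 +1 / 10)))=-32 / 1785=-0.02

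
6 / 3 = 2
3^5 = 243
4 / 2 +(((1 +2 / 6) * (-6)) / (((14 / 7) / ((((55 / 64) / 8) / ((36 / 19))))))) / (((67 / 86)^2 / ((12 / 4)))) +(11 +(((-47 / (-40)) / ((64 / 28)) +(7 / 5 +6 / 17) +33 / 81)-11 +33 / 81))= 522319949 / 131868864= 3.96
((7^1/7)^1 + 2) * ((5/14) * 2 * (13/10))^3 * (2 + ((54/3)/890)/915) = 255592389/53204200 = 4.80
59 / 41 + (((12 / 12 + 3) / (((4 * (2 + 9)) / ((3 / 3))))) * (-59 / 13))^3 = 164107674 / 119892487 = 1.37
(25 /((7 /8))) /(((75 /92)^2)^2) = 64.69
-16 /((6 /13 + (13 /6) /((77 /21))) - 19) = 4576 /5133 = 0.89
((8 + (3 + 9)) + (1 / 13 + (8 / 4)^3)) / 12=365 / 156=2.34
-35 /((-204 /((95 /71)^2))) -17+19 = 2372603 /1028364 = 2.31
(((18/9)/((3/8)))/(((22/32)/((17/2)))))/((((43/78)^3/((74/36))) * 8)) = 88442432/874577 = 101.13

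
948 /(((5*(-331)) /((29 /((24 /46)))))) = -31.84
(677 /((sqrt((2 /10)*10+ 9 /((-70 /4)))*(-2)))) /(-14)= 677*sqrt(455) /728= 19.84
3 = 3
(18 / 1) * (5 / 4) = 22.50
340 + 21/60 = 6807/20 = 340.35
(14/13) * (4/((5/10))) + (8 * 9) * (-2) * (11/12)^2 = -1461/13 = -112.38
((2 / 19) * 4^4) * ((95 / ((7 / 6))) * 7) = 15360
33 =33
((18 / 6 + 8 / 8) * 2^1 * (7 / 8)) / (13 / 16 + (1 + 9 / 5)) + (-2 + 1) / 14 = 7551 / 4046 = 1.87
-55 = -55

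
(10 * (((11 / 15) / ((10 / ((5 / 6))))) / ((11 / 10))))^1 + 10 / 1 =95 / 9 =10.56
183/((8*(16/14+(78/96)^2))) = 13664/1077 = 12.69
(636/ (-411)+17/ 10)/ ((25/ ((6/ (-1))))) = -627/ 17125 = -0.04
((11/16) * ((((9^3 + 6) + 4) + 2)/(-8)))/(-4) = 8151/512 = 15.92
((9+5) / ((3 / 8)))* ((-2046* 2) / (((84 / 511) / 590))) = -1644929440 / 3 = -548309813.33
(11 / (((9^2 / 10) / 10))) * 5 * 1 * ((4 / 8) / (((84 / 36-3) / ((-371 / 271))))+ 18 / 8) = 1628000 / 7317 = 222.50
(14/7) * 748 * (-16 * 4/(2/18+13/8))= -6893568/125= -55148.54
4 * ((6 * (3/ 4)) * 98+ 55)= 1984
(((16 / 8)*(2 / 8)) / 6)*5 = 5 / 12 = 0.42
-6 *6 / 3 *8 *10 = -960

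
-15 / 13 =-1.15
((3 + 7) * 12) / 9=13.33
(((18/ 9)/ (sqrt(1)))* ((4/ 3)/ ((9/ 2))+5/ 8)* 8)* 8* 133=423472/ 27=15684.15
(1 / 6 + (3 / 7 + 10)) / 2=5.30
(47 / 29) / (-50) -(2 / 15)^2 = -131 / 2610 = -0.05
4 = 4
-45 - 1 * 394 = -439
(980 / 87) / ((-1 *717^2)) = -980 / 44725743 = -0.00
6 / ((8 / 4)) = 3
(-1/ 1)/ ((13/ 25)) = -25/ 13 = -1.92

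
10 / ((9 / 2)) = 20 / 9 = 2.22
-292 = -292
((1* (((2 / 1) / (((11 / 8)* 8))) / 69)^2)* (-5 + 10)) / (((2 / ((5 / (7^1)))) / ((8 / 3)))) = 400 / 12097701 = 0.00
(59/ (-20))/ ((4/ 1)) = -59/ 80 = -0.74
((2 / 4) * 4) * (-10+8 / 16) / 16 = -19 / 16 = -1.19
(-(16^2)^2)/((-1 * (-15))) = -65536/15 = -4369.07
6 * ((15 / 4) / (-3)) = -15 / 2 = -7.50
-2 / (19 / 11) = -22 / 19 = -1.16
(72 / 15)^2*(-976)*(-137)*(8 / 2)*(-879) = -270795681792 / 25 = -10831827271.68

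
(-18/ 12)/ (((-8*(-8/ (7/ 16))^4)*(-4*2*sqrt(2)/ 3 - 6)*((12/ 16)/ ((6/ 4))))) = -3969/ 4294967296 +441*sqrt(2)/ 1073741824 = -0.00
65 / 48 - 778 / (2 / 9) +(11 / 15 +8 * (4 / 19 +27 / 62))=-164625237 / 47120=-3493.74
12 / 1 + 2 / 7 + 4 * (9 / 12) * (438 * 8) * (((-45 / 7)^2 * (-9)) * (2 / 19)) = -383150962 / 931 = -411547.76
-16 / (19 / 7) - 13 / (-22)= -2217 / 418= -5.30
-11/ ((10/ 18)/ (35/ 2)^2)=-6063.75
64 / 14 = 32 / 7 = 4.57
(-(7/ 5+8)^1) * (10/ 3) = -94/ 3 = -31.33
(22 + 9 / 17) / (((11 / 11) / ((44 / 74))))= 8426 / 629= 13.40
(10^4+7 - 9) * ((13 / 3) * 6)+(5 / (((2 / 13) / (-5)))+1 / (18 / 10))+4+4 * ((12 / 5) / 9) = 23381201 / 90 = 259791.12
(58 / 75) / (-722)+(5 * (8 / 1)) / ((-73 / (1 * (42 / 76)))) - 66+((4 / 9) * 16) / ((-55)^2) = -47568725429 / 717460425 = -66.30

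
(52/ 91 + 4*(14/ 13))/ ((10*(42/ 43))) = 1591/ 3185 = 0.50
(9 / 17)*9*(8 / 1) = 648 / 17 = 38.12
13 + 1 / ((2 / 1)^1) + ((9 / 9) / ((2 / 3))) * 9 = 27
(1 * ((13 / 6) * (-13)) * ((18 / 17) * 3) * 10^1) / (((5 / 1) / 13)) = -39546 / 17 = -2326.24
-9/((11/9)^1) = -81/11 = -7.36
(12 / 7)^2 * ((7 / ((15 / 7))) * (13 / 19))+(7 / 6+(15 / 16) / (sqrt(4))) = 8.20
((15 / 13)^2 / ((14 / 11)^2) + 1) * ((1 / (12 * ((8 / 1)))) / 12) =60349 / 38158848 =0.00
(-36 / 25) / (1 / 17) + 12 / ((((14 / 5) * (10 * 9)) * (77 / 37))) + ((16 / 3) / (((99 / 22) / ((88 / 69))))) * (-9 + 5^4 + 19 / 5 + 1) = 22942658821 / 25103925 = 913.91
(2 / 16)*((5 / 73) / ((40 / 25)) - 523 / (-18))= 152941 / 42048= 3.64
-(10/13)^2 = -100/169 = -0.59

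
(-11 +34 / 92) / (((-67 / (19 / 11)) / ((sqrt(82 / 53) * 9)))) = 83619 * sqrt(4346) / 1796806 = 3.07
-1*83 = -83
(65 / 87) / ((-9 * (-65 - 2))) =0.00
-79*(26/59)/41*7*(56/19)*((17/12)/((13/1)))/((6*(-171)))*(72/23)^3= 606477312/10624942253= 0.06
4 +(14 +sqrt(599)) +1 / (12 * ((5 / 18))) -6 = 36.77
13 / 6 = 2.17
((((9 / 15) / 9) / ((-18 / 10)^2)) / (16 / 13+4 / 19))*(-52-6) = -0.83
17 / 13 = 1.31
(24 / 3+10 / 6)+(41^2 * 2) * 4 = 40373 / 3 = 13457.67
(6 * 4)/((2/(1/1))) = 12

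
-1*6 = -6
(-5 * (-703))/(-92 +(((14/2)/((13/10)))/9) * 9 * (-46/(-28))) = -45695/1081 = -42.27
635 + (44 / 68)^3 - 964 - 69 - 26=-2081781 / 4913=-423.73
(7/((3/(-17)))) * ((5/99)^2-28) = 32653957/29403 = 1110.57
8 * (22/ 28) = 44/ 7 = 6.29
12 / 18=2 / 3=0.67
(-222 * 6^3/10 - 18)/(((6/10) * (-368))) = 4011/184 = 21.80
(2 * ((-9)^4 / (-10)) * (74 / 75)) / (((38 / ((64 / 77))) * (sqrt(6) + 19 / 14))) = 10357632 / 1120625 -145006848 * sqrt(6) / 21291875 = -7.44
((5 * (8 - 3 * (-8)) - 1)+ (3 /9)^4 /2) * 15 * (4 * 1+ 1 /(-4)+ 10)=32795.02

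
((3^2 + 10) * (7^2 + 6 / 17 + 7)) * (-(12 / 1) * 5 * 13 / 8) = -104393.82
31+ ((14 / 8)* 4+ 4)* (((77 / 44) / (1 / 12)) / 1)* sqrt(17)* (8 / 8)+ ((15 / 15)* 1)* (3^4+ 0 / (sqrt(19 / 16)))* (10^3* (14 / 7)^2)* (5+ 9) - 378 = 231* sqrt(17)+ 4535653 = 4536605.44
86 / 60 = 43 / 30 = 1.43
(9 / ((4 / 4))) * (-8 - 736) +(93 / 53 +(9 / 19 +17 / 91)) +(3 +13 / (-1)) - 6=-614846221 / 91637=-6709.58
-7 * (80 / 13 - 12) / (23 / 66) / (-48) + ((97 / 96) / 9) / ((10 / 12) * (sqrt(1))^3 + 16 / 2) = -5553805 / 2281968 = -2.43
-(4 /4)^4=-1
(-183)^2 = 33489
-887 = -887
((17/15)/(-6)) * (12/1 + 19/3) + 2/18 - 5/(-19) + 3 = -91/1026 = -0.09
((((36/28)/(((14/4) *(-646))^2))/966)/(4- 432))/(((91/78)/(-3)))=27/17261035659532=0.00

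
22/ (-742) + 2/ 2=360/ 371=0.97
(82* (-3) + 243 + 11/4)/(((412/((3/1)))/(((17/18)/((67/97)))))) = -1649/662496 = -0.00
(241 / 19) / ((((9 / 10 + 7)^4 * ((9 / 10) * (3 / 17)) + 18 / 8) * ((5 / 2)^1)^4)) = 10488320 / 20054066553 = 0.00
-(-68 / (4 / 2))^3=39304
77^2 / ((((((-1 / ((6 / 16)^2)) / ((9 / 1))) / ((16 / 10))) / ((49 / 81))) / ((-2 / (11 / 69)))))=91117.95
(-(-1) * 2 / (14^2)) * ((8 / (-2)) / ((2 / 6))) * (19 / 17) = -114 / 833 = -0.14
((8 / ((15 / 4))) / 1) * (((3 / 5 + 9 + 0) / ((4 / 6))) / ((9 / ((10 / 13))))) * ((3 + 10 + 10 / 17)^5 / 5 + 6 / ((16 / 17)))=243282.30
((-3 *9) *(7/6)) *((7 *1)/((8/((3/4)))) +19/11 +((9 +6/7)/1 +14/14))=-293625/704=-417.08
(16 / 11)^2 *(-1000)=-256000 / 121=-2115.70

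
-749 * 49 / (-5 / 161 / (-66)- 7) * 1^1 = 389984826 / 74377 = 5243.35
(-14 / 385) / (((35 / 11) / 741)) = -1482 / 175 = -8.47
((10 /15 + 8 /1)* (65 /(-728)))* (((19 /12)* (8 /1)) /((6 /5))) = -6175 /756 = -8.17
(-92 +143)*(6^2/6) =306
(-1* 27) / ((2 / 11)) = -297 / 2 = -148.50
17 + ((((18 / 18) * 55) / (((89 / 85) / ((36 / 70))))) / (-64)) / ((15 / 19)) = 328253 / 19936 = 16.47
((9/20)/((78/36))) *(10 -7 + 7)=27/13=2.08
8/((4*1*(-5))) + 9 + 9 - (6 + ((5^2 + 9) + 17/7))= -869/35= -24.83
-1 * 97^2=-9409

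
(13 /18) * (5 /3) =65 /54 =1.20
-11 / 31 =-0.35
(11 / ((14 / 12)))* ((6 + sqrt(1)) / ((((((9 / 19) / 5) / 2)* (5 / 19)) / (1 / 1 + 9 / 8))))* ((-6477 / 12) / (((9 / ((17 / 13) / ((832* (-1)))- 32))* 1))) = 50447475540077 / 2336256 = 21593299.51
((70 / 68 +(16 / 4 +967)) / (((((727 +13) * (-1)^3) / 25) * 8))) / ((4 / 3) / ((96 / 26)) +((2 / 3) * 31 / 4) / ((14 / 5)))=-10410435 / 5595584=-1.86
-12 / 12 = -1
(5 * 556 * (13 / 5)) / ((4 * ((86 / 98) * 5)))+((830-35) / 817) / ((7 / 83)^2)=109817308 / 200165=548.63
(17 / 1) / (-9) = -17 / 9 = -1.89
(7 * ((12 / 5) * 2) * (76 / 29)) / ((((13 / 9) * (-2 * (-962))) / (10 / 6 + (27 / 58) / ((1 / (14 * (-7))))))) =-36618624 / 26293865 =-1.39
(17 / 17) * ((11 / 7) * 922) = 1448.86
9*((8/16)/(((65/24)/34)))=3672/65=56.49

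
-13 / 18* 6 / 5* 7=-91 / 15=-6.07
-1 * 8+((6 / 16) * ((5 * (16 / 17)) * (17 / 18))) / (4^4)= -6139 / 768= -7.99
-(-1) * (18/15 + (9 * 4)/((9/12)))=246/5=49.20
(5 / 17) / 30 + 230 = 23461 / 102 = 230.01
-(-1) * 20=20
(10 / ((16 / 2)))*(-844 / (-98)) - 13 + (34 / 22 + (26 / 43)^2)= -645079 / 1993222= -0.32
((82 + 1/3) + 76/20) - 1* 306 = -3298/15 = -219.87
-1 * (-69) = 69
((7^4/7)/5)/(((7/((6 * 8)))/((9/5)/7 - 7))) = -79296/25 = -3171.84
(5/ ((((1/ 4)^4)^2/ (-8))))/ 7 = -2621440/ 7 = -374491.43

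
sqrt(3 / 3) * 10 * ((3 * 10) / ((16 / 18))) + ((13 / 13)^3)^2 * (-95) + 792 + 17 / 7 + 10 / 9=130793 / 126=1038.04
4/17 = 0.24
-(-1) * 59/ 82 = 59/ 82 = 0.72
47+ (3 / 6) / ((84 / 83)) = 7979 / 168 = 47.49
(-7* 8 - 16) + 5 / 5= -71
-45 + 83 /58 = -43.57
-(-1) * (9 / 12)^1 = 0.75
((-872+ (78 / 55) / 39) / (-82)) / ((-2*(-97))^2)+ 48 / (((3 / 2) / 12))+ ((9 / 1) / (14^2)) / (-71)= 56689842659883 / 147629938610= 384.00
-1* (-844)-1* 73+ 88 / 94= 36281 / 47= 771.94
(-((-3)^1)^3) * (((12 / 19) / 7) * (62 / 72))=279 / 133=2.10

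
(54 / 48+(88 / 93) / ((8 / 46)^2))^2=581436769 / 553536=1050.40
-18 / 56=-9 / 28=-0.32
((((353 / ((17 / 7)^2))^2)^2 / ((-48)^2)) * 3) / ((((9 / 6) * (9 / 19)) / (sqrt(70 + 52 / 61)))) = 1700735365460041939 * sqrt(263642) / 4411803842045568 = 197937.39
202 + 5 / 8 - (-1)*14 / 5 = 8217 / 40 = 205.42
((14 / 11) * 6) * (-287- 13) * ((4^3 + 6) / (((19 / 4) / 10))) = -70560000 / 209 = -337607.66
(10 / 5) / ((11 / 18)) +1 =47 / 11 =4.27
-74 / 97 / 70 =-37 / 3395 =-0.01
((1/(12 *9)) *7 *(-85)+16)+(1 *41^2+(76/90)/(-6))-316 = 27507/20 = 1375.35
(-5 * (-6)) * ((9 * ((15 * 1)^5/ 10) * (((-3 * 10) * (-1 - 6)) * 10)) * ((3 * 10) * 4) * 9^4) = 33899292787500000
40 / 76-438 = -8312 / 19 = -437.47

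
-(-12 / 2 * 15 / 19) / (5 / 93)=1674 / 19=88.11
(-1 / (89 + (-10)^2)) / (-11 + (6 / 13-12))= 13 / 55377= 0.00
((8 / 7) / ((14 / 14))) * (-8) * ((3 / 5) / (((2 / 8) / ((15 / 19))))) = -17.32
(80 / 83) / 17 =80 / 1411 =0.06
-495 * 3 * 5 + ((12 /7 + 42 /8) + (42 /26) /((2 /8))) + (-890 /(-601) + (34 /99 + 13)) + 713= -144754221935 /21657636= -6683.75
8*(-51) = -408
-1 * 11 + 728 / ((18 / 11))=3905 / 9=433.89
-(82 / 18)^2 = -1681 / 81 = -20.75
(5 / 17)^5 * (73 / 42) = 228125 / 59633994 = 0.00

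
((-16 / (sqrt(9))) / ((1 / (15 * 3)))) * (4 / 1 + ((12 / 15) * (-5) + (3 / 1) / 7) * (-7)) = -6960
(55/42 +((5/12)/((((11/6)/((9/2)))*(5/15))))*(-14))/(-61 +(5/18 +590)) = -57720/733579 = -0.08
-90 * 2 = -180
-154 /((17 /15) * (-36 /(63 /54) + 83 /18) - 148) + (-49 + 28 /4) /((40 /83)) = -579720477 /6718780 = -86.28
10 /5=2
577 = 577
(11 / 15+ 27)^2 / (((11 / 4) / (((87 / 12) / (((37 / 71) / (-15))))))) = -356322304 / 6105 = -58365.65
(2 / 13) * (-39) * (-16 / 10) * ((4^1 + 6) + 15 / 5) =624 / 5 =124.80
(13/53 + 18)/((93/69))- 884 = -1430171/1643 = -870.46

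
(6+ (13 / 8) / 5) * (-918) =-116127 / 20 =-5806.35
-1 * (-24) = 24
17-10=7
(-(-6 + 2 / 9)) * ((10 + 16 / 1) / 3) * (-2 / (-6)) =16.69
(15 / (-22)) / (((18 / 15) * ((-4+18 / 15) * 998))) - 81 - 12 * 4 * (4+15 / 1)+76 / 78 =-23784754277 / 23975952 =-992.03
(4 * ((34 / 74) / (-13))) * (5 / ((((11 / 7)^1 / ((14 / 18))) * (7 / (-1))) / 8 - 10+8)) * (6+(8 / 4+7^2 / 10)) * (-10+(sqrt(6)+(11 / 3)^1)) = -1555568 / 101491+245616 * sqrt(6) / 101491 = -9.40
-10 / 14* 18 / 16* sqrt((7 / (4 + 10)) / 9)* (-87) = 1305* sqrt(2) / 112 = 16.48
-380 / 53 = -7.17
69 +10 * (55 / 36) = 1517 / 18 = 84.28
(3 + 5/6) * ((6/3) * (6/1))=46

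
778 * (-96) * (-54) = 4033152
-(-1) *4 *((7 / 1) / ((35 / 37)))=148 / 5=29.60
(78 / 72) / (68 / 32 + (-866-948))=-2 / 3345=-0.00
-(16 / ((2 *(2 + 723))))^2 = -64 / 525625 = -0.00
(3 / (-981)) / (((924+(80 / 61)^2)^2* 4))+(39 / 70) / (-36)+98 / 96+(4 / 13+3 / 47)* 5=950193461052934449059 / 331891096338156089280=2.86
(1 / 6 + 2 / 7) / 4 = 19 / 168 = 0.11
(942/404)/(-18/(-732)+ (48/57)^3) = 197065929/52549189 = 3.75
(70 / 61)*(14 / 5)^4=537824 / 7625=70.53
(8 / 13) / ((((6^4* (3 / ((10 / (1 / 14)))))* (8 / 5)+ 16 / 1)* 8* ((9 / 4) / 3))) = 175 / 103116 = 0.00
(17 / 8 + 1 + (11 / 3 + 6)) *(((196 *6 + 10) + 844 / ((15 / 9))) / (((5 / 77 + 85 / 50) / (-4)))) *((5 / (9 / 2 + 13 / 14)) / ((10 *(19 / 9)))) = -700116263 / 327066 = -2140.60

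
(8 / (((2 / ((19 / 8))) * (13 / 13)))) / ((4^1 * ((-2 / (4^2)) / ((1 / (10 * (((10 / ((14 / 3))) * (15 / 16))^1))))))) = -1064 / 1125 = -0.95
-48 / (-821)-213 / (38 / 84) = -7343754 / 15599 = -470.78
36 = 36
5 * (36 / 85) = 36 / 17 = 2.12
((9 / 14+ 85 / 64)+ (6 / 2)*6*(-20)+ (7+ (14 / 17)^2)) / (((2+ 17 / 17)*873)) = -1680023 / 12558784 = -0.13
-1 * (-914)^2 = -835396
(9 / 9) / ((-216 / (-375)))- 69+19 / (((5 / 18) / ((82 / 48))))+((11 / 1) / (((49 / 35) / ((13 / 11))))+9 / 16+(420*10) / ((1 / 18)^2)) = 6858731549 / 5040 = 1360859.43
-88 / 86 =-44 / 43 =-1.02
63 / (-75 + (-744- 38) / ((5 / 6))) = -0.06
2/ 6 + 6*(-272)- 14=-4937/ 3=-1645.67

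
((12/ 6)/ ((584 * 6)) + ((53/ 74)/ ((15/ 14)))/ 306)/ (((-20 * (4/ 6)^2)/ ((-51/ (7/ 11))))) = 1503007/ 60502400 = 0.02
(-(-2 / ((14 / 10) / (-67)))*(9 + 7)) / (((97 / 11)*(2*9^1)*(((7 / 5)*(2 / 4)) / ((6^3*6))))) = -84902400 / 4753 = -17862.91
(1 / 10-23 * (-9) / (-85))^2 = 157609 / 28900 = 5.45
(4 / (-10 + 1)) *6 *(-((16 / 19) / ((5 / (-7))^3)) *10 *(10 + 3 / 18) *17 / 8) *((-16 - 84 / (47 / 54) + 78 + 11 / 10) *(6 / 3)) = 89366652368 / 1004625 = 88955.23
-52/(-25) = 52/25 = 2.08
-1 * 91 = -91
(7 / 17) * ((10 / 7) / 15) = 2 / 51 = 0.04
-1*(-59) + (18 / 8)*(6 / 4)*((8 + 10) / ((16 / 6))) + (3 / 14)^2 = 128305 / 1568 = 81.83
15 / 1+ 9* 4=51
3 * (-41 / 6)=-20.50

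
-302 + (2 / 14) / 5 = -10569 / 35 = -301.97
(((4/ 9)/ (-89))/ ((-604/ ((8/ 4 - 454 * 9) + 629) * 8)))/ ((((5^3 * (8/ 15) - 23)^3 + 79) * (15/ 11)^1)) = -7601/ 241926082688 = -0.00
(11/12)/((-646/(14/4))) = -77/15504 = -0.00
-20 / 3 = -6.67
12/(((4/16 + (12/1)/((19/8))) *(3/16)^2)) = 77824/1209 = 64.37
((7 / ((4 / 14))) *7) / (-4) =-343 / 8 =-42.88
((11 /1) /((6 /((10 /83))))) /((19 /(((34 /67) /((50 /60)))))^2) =152592 /672519535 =0.00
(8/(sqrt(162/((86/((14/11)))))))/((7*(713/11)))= 44*sqrt(6622)/314433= 0.01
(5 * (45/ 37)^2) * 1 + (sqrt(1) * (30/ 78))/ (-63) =8285530/ 1121211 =7.39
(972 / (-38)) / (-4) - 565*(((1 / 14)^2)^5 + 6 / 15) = -1206915047898095 / 5495838444544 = -219.61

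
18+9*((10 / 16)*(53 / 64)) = 11601 / 512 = 22.66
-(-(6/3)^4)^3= 4096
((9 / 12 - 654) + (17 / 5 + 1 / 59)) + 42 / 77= -8427753 / 12980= -649.29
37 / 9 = 4.11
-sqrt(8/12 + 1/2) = -sqrt(42)/6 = -1.08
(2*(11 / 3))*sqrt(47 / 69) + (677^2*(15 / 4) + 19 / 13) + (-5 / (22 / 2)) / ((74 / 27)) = 22*sqrt(3243) / 207 + 36375308507 / 21164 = 1718741.10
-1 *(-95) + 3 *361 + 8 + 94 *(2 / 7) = 1212.86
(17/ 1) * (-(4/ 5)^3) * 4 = -4352/ 125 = -34.82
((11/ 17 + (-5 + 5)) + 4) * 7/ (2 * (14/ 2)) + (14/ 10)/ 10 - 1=622/ 425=1.46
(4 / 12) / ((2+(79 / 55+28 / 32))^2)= 193600 / 10795827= 0.02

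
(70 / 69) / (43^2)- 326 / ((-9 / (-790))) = -10952403370 / 382743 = -28615.56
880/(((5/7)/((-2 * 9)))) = -22176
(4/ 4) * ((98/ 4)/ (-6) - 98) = -1225/ 12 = -102.08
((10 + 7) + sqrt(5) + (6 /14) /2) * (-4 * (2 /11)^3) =-3856 /9317 - 32 * sqrt(5) /1331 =-0.47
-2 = -2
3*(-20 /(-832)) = 15 /208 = 0.07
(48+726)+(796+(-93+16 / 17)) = 25125 / 17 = 1477.94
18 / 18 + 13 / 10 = 23 / 10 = 2.30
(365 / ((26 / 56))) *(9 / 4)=22995 / 13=1768.85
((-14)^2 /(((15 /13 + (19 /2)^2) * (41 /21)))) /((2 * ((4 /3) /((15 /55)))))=4914 /43747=0.11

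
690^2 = 476100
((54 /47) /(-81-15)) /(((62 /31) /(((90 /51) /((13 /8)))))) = -135 /20774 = -0.01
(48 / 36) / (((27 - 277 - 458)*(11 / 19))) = -19 / 5841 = -0.00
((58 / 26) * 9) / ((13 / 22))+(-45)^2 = 347967 / 169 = 2058.98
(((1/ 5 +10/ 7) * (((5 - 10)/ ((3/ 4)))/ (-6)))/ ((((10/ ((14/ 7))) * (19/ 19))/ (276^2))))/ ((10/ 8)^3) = 61753344/ 4375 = 14115.05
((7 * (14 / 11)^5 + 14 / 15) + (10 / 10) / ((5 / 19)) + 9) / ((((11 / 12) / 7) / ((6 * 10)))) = 30121736736 / 1771561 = 17002.94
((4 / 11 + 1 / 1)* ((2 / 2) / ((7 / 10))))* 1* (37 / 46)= 2775 / 1771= 1.57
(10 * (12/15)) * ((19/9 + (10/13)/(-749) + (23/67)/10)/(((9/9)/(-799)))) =-13707.08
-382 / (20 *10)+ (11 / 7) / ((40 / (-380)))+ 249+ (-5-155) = 50513 / 700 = 72.16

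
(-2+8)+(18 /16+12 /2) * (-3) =-123 /8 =-15.38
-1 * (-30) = 30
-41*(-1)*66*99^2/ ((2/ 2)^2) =26521506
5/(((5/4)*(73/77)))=308/73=4.22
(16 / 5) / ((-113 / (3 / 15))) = -0.01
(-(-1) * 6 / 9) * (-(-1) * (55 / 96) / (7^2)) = 55 / 7056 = 0.01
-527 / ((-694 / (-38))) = -10013 / 347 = -28.86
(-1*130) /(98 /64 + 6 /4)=-4160 /97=-42.89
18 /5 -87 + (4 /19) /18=-71297 /855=-83.39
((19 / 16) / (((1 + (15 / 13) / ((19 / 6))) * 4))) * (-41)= -192413 / 21568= -8.92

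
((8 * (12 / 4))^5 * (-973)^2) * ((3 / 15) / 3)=2512815685632 / 5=502563137126.40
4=4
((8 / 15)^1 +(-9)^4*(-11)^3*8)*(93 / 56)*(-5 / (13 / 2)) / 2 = 4060701284 / 91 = 44623091.03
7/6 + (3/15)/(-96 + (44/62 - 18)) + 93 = 4960607/52680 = 94.16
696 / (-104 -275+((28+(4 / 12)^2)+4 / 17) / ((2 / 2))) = -1836 / 925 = -1.98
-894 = -894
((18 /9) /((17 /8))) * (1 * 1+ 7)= 128 /17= 7.53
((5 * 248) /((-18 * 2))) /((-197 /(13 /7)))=4030 /12411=0.32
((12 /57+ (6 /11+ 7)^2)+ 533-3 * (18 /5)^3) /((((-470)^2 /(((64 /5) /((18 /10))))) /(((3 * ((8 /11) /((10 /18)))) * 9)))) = 0.51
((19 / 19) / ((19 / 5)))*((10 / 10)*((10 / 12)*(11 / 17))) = 275 / 1938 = 0.14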